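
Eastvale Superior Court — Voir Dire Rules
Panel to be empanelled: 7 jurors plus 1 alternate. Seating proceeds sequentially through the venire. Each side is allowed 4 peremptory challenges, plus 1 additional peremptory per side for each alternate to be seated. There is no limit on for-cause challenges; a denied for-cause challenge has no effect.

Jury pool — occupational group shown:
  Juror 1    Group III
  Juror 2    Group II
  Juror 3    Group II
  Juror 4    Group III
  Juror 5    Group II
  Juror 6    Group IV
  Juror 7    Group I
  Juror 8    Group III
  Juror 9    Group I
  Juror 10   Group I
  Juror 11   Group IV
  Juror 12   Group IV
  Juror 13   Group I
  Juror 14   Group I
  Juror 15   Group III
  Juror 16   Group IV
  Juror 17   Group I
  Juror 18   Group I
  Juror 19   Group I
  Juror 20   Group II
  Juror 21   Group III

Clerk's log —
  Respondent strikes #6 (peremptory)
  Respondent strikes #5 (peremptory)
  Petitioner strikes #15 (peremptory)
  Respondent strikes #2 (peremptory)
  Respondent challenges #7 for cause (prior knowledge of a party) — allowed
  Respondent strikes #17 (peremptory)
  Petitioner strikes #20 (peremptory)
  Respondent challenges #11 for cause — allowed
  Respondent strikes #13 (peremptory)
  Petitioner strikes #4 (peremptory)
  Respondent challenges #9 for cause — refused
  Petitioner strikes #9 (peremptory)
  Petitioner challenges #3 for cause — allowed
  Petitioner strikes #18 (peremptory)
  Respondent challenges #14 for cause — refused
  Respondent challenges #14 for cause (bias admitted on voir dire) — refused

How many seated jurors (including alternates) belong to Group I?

3

Removed: #2, #3, #4, #5, #6, #7, #9, #11, #13, #15, #17, #18, #20.
Seated (8 incl. alternates): #1, #8, #10, #12, #14, #16, #19, #21.
Of those, in Group I: #10, #14, #19 → 3.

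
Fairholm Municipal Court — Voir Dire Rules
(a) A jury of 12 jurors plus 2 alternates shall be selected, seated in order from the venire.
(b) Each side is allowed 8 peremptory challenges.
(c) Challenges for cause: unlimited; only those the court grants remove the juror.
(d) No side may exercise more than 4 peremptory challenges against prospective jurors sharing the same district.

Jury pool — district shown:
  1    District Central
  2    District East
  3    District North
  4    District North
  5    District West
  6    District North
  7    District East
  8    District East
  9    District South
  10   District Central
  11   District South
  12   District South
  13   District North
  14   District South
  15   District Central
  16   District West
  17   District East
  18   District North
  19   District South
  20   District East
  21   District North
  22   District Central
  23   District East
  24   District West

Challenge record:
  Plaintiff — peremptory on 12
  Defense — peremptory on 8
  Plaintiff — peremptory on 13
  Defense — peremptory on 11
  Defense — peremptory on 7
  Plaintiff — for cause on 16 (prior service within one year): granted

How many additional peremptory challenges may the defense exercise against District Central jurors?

4

Defense peremptories so far: #8, #11, #7 — 3 of 8 used, 5 left overall.
Against District Central: none yet — per-district cap 4 leaves 4.
Binding limit: min(5, 4) = 4.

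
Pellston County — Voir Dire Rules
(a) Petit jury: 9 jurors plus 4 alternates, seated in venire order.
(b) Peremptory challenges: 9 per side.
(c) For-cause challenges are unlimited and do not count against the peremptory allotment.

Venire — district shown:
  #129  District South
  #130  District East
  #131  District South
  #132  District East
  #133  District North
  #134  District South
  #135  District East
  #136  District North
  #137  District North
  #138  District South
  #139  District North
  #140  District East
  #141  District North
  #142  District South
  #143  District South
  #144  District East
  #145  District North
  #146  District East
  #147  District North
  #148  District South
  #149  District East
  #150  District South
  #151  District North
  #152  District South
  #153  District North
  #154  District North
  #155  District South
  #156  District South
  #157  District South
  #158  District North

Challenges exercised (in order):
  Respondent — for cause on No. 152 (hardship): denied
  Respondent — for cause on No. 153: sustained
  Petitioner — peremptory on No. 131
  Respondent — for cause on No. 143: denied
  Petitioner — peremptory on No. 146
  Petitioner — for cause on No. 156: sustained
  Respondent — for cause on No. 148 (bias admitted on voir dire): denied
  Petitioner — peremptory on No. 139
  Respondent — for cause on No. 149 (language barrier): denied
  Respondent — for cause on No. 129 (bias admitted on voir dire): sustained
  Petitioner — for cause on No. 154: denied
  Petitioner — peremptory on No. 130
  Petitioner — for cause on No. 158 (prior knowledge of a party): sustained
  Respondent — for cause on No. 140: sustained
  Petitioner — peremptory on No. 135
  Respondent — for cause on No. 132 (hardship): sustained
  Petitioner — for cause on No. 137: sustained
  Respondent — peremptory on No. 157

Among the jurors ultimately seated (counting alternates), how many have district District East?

Removed: #129, #130, #131, #132, #135, #137, #139, #140, #146, #153, #156, #157, #158.
Seated (13 incl. alternates): #133, #134, #136, #138, #141, #142, #143, #144, #145, #147, #148, #149, #150.
Of those, in District East: #144, #149 → 2.

2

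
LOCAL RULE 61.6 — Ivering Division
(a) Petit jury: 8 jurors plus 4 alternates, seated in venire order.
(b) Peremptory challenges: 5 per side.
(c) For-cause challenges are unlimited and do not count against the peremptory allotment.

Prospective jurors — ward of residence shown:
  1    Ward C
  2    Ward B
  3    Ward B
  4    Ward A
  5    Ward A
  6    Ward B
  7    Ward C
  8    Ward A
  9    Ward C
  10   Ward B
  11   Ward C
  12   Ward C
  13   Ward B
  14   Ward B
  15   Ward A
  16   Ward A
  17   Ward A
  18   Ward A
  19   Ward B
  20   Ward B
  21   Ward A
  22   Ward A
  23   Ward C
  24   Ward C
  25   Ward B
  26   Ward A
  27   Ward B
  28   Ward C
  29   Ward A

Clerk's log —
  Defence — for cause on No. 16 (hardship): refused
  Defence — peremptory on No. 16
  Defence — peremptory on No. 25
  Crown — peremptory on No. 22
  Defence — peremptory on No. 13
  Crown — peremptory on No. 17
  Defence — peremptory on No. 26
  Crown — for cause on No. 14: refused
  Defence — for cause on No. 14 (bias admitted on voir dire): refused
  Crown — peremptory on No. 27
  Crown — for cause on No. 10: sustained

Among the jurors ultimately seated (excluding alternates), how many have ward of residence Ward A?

3

Removed: #10, #13, #16, #17, #22, #25, #26, #27.
Seated jurors 1–8: #1, #2, #3, #4, #5, #6, #7, #8 (alternates #9, #11, #12, #14 not counted).
Of those, in Ward A: #4, #5, #8 → 3.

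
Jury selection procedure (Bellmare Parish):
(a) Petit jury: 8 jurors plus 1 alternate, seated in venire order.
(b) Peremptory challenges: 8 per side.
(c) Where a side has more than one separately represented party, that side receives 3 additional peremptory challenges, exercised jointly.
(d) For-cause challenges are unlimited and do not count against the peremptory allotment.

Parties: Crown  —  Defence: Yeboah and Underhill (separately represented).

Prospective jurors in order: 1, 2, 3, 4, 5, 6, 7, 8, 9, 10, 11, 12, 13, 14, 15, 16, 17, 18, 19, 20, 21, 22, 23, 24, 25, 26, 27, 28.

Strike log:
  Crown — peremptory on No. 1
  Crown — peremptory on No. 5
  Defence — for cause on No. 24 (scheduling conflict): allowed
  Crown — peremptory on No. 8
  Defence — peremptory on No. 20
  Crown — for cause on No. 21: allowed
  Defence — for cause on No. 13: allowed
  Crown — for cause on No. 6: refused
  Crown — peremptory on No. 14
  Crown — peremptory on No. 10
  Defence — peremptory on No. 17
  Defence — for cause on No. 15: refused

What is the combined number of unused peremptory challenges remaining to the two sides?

Crown allotment: 8. Defence allotment: 8 base + 3 multi-party = 11.
Crown peremptories used: #1, #5, #8, #14, #10 — 5 (for-cause on #21, #6 don't count).
Defence peremptories used: #20, #17 — 2 (for-cause on #24, #13, #15 don't count).
Remaining: (8 − 5) + (11 − 2) = 12.

12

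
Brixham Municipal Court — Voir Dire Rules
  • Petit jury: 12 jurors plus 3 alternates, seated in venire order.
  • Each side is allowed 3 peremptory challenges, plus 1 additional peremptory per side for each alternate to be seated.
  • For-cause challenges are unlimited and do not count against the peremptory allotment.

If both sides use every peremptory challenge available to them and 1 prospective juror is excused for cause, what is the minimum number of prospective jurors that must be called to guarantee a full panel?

28

Seats to fill: 12 + 3 alternates = 15.
Peremptories: 3 + 1×3 = 6 per side × 2 sides = 12.
For-cause removals: 1.
Minimum venire: 15 + 12 + 1 = 28.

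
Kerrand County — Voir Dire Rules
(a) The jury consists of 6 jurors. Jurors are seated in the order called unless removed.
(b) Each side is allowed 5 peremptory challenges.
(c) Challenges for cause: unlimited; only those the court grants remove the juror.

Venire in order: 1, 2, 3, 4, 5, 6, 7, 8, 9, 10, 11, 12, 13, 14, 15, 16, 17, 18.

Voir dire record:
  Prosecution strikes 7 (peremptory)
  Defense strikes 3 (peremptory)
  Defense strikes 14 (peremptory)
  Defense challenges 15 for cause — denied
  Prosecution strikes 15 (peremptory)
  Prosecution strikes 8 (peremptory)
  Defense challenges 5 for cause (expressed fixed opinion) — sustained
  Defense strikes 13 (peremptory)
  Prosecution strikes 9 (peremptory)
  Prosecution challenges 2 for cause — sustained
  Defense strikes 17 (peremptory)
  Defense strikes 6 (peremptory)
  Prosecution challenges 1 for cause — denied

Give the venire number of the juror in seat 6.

16

Removed: #2, #3, #5, #6, #7, #8, #9, #13, #14, #15, #17. (#1 stays — for-cause denied.)
Seating in order: seats 1–6 → #1, #4, #10, #11, #12, #16.
So seat 6 is #16.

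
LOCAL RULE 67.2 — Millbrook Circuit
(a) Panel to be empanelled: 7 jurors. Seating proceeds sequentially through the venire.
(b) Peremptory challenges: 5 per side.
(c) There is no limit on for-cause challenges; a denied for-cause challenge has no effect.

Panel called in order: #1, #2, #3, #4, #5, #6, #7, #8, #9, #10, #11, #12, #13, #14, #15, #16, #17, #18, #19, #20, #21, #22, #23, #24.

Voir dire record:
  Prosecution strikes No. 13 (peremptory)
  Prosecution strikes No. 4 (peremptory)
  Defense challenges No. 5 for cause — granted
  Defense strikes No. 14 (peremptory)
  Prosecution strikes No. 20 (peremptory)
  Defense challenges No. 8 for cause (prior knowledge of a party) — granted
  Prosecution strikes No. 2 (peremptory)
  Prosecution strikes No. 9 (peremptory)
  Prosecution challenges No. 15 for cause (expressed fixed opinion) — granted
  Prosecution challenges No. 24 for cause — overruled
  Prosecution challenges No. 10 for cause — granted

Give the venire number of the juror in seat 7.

16

Removed: #2, #4, #5, #8, #9, #10, #13, #14, #15, #20. (#24 stays — for-cause denied.)
Seating in order: seats 1–7 → #1, #3, #6, #7, #11, #12, #16.
So seat 7 is #16.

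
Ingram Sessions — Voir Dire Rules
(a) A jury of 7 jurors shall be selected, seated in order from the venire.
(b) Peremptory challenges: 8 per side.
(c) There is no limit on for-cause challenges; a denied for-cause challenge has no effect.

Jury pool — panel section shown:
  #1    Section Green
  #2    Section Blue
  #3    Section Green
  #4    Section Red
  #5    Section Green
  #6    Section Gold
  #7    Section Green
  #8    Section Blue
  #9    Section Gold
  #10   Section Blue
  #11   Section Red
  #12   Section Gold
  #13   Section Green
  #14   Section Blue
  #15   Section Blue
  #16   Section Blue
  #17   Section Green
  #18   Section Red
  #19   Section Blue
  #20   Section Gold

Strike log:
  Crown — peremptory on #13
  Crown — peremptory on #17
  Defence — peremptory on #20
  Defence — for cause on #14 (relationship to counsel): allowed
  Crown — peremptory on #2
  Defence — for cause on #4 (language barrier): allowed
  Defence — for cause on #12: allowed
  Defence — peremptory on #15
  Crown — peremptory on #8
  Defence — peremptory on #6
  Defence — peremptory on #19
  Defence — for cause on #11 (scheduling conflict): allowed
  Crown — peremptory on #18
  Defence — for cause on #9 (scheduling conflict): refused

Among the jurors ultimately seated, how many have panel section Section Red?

0

Removed: #2, #4, #6, #8, #11, #12, #13, #14, #15, #17, #18, #19, #20.
Seated jurors 1–7: #1, #3, #5, #7, #9, #10, #16.
None of those are in Section Red → 0.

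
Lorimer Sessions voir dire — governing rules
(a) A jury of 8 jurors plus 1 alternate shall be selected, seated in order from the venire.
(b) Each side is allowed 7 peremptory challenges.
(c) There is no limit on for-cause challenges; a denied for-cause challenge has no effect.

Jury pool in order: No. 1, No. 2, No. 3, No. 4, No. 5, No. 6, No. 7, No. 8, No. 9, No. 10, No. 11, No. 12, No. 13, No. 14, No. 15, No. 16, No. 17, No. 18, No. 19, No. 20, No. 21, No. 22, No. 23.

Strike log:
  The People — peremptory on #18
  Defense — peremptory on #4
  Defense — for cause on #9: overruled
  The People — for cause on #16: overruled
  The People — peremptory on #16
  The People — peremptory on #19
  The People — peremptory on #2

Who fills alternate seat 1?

Removed: #2, #4, #16, #18, #19. (#9 stays — for-cause denied.)
Seating in order: seats 1–8 → #1, #3, #5, #6, #7, #8, #9, #10; alternates → #11.
So alternate 1 is #11.

11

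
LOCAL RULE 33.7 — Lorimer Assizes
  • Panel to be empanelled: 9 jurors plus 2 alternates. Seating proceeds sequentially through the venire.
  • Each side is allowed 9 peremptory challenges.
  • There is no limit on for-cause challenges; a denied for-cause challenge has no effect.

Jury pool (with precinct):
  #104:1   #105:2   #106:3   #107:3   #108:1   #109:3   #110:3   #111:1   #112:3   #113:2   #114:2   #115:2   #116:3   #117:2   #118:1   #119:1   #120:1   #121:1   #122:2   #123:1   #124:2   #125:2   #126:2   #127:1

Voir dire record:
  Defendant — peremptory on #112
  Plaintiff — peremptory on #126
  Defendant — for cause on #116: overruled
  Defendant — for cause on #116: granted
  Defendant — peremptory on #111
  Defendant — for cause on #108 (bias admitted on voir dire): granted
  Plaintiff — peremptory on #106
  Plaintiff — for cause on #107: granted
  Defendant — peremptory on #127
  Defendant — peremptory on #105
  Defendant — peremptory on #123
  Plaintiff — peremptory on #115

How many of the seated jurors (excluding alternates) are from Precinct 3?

2

Removed: #105, #106, #107, #108, #111, #112, #115, #116, #123, #126, #127.
Seated jurors 1–9: #104, #109, #110, #113, #114, #117, #118, #119, #120 (alternates #121, #122 not counted).
Of those, in Precinct 3: #109, #110 → 2.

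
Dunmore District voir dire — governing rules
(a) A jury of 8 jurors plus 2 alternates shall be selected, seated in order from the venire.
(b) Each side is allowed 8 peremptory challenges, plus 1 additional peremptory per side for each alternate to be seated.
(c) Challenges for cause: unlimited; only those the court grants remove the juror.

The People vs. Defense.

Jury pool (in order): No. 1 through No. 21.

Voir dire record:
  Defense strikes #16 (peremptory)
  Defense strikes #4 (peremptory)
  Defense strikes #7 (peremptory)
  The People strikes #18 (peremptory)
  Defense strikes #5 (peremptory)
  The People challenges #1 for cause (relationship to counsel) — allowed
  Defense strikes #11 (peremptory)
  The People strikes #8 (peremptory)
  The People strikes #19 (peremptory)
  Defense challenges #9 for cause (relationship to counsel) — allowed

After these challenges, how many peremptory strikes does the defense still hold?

Defense allotment: 8 base + 1 × 2 alternates = 10.
Defense peremptories used: #16, #4, #7, #5, #11 — 5 (the for-cause on #9 doesn't count).
Remaining: 10 − 5 = 5.

5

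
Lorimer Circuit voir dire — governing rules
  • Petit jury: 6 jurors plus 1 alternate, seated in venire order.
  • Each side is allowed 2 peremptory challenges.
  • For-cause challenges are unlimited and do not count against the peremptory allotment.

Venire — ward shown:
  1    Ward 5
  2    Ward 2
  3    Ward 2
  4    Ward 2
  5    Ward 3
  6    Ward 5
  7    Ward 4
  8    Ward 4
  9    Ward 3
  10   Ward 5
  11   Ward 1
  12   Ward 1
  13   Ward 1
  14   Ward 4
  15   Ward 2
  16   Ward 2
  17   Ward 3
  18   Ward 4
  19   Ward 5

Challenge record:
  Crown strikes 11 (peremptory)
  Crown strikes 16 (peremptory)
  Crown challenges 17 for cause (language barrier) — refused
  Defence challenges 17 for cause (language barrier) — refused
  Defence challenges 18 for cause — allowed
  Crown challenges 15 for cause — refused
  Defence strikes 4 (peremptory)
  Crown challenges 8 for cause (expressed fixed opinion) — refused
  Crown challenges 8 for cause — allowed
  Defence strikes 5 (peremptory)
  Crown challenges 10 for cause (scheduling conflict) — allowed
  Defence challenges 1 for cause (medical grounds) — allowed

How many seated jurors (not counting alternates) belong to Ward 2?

2

Removed: #1, #4, #5, #8, #10, #11, #16, #18.
Seated jurors 1–6: #2, #3, #6, #7, #9, #12 (alternates #13 not counted).
Of those, in Ward 2: #2, #3 → 2.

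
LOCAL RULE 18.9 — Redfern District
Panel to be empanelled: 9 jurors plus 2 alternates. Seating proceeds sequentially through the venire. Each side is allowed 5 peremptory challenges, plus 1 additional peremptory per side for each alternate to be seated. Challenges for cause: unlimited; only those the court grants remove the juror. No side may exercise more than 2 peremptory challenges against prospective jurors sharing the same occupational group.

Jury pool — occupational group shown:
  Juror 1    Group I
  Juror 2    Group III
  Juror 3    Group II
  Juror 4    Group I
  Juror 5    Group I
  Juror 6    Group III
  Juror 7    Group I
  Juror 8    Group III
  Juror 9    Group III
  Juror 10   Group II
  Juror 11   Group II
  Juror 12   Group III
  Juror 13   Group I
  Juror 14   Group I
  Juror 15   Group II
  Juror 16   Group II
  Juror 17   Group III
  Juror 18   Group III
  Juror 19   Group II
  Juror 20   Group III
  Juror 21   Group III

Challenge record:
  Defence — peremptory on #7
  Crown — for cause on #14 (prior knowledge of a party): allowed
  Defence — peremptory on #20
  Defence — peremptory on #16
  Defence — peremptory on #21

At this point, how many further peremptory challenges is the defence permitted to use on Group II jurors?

1

Defence peremptories so far: #7, #20, #16, #21 — 4 of 7 used, 3 left overall.
Against Group II: #16 — 1 used; per-group cap 2 leaves 1.
Binding limit: min(3, 1) = 1.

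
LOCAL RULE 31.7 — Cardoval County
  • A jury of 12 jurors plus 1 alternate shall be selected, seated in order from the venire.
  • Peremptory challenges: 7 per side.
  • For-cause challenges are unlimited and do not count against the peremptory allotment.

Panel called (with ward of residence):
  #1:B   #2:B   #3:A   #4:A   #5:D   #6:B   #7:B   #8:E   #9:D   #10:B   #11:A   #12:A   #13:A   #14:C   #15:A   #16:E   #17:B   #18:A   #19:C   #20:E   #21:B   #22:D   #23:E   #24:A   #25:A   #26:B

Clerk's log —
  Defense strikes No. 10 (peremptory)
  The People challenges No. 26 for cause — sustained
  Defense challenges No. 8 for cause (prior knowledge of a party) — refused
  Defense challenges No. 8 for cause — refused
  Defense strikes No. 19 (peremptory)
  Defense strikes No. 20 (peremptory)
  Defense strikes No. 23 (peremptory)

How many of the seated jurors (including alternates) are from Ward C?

1

Removed: #10, #19, #20, #23, #26.
Seated (13 incl. alternates): #1, #2, #3, #4, #5, #6, #7, #8, #9, #11, #12, #13, #14.
Of those, in Ward C: #14 → 1.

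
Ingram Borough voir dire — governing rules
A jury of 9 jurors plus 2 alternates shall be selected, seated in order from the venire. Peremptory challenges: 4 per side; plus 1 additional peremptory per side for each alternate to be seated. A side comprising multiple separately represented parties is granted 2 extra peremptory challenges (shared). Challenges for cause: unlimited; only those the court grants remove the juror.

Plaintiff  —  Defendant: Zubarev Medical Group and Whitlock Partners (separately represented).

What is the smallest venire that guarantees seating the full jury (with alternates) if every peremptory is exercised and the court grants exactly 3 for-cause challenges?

Seats to fill: 9 + 2 alternates = 11.
Peremptories — Plaintiff: 4 + 1×2 = 6; Defendant: 4 + 1×2 + 2 = 8; total 14.
For-cause removals: 3.
Minimum venire: 11 + 14 + 3 = 28.

28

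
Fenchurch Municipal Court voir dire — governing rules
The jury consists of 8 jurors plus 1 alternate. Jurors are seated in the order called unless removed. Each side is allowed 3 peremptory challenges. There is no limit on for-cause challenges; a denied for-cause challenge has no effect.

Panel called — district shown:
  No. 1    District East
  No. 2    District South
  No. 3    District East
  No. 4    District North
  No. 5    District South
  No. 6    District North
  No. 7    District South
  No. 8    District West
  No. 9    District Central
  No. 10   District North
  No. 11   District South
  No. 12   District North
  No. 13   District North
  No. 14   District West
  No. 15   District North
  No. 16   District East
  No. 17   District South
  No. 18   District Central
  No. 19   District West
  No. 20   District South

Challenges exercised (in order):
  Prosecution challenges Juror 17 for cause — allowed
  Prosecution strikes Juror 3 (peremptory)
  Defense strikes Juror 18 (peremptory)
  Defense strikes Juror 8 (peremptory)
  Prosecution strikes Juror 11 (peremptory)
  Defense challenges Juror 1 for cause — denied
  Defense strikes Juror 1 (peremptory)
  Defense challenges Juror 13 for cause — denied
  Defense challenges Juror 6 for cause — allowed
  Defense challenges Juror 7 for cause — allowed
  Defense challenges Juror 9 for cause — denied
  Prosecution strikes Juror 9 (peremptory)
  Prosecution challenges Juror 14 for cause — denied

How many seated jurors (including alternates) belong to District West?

1

Removed: #1, #3, #6, #7, #8, #9, #11, #17, #18.
Seated (9 incl. alternates): #2, #4, #5, #10, #12, #13, #14, #15, #16.
Of those, in District West: #14 → 1.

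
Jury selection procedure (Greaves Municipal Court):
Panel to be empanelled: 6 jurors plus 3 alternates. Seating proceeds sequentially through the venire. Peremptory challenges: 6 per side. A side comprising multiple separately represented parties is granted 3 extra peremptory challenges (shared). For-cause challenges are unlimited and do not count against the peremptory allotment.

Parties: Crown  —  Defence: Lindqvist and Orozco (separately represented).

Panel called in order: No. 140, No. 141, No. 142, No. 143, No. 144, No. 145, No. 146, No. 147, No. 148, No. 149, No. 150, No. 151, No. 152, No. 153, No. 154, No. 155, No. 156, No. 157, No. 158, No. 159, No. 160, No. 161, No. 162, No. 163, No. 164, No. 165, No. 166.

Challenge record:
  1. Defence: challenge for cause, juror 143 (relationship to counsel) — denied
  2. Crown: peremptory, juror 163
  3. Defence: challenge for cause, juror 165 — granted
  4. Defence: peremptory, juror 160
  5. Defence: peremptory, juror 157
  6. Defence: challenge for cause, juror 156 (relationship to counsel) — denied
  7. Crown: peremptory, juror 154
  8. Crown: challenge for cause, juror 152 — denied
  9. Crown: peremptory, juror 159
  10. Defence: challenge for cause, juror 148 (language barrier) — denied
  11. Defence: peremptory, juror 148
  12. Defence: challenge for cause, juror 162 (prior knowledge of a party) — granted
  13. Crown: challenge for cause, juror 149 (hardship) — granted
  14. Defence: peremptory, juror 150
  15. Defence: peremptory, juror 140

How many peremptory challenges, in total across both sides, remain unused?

Crown allotment: 6. Defence allotment: 6 base + 3 multi-party = 9.
Crown peremptories used: #163, #154, #159 — 3 (for-cause on #152, #149 don't count).
Defence peremptories used: #160, #157, #148, #150, #140 — 5 (for-cause on #143, #165, #156, #148, #162 don't count).
Remaining: (6 − 3) + (9 − 5) = 7.

7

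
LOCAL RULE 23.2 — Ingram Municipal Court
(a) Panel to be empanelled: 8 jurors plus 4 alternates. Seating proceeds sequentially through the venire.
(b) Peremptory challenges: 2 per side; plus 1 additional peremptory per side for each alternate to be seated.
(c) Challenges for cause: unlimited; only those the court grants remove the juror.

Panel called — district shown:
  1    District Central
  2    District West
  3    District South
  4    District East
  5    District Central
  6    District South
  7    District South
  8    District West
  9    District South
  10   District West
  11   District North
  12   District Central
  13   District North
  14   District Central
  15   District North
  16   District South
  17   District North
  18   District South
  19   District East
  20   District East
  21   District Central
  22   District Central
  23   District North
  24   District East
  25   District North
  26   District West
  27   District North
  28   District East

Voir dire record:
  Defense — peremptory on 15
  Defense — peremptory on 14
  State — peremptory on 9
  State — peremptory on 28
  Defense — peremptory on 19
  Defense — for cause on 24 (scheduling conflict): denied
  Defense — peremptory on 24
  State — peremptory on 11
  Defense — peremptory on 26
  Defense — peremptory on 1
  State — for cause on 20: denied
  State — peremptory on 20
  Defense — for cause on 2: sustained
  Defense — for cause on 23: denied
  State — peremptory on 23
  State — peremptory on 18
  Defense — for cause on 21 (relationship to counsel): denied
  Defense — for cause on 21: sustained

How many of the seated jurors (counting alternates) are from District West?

Removed: #1, #2, #9, #11, #14, #15, #18, #19, #20, #21, #23, #24, #26, #28.
Seated (12 incl. alternates): #3, #4, #5, #6, #7, #8, #10, #12, #13, #16, #17, #22.
Of those, in District West: #8, #10 → 2.

2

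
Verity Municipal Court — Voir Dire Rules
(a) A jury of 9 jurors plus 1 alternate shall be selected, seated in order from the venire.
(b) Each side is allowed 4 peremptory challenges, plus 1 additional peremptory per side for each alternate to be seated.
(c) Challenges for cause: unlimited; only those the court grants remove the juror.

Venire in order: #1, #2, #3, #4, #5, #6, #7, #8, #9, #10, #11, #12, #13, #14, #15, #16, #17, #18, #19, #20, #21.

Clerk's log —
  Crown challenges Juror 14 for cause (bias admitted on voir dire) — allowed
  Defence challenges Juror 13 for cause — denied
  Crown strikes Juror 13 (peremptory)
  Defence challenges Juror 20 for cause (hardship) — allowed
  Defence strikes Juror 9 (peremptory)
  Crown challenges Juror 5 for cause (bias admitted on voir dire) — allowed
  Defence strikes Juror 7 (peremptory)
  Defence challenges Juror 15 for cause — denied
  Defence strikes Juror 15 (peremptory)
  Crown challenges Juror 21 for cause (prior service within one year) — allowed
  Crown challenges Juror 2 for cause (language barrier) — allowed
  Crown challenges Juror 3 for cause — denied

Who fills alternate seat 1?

Removed: #2, #5, #7, #9, #13, #14, #15, #20, #21. (#3 stays — for-cause denied.)
Filling seats in venire order through position 10: #1, #3, #4, #6, #8, #10, #11, #12, #16, #17.
So alternate 1 is #17.

17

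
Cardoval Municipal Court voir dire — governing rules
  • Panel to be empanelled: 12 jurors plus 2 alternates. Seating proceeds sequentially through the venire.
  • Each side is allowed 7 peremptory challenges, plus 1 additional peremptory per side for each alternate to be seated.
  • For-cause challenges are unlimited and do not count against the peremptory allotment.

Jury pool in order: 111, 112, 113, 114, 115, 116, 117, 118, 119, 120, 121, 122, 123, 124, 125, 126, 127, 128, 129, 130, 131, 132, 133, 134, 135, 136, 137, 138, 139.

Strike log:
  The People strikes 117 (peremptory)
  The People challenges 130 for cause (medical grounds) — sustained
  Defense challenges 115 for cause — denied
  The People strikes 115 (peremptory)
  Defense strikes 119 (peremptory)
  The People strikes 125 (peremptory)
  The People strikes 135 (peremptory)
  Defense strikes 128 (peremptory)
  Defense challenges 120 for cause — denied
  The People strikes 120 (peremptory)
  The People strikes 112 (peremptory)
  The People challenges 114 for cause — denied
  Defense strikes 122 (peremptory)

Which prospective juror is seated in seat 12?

Removed: #112, #115, #117, #119, #120, #122, #125, #128, #130, #135. (#114 stays — for-cause denied.)
Seating in order: seats 1–12 → #111, #113, #114, #116, #118, #121, #123, #124, #126, #127, #129, #131; alternates → #132, #133.
So seat 12 is #131.

131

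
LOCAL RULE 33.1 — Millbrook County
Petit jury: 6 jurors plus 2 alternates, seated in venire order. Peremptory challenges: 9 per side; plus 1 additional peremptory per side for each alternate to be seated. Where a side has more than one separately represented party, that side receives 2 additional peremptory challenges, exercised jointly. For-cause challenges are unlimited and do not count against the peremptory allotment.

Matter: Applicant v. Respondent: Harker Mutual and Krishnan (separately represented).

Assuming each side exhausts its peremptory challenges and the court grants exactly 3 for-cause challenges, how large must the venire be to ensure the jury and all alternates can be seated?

35

Seats to fill: 6 + 2 alternates = 8.
Peremptories — Applicant: 9 + 1×2 = 11; Respondent: 9 + 1×2 + 2 = 13; total 24.
For-cause removals: 3.
Minimum venire: 8 + 24 + 3 = 35.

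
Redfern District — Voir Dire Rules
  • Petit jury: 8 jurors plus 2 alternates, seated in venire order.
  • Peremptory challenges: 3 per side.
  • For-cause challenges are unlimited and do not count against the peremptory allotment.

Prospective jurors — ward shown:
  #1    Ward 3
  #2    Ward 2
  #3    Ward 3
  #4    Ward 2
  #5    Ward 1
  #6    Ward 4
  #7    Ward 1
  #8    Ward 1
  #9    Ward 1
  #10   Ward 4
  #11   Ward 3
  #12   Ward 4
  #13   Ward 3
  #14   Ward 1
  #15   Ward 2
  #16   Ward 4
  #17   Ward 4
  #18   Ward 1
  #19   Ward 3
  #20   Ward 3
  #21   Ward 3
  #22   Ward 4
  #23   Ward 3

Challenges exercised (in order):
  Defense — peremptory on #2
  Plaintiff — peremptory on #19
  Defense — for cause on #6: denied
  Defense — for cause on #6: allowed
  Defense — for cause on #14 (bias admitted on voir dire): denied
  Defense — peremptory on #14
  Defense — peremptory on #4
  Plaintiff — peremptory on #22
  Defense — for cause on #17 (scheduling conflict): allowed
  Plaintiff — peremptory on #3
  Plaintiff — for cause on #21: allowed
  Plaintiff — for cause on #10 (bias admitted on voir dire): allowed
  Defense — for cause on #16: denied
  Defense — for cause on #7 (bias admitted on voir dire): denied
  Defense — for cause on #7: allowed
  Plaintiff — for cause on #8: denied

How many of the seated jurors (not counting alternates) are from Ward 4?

1

Removed: #2, #3, #4, #6, #7, #10, #14, #17, #19, #21, #22.
Seated jurors 1–8: #1, #5, #8, #9, #11, #12, #13, #15 (alternates #16, #18 not counted).
Of those, in Ward 4: #12 → 1.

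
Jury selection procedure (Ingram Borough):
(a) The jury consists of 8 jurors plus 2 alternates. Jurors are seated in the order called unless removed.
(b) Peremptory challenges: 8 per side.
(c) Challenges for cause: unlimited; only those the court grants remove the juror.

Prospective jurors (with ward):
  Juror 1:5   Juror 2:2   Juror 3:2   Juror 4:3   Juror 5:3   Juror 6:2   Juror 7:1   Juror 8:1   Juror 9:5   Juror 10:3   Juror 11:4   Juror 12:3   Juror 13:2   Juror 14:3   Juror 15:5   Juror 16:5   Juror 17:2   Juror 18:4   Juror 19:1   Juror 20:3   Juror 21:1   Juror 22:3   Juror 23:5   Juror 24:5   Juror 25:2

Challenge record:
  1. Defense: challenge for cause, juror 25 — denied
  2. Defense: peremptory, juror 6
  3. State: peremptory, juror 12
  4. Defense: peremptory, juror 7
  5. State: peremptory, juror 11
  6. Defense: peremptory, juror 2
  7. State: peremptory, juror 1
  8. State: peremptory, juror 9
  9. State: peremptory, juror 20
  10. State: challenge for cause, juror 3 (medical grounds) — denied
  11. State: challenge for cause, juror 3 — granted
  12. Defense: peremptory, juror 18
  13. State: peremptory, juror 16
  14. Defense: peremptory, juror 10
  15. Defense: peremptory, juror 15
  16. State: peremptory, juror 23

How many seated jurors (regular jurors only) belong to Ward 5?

0

Removed: #1, #2, #3, #6, #7, #9, #10, #11, #12, #15, #16, #18, #20, #23.
Seated jurors 1–8: #4, #5, #8, #13, #14, #17, #19, #21 (alternates #22, #24 not counted).
None of those are in Ward 5 → 0.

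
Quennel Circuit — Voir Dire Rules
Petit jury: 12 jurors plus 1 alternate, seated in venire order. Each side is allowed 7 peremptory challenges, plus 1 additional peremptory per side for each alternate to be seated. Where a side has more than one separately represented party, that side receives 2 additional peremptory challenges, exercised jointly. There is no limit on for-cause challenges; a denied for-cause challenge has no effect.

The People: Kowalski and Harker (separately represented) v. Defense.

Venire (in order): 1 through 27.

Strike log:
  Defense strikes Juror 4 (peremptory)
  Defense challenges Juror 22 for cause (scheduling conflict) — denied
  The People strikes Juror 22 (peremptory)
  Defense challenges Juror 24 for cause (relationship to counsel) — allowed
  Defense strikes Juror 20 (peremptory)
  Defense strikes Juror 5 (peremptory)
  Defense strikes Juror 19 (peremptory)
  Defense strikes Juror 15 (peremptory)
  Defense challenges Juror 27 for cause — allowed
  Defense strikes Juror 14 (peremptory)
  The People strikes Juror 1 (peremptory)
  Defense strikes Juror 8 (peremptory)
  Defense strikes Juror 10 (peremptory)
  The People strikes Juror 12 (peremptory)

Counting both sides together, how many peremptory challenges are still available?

7

The People allotment: 7 base + 1 × 1 alternate + 2 multi-party = 10. Defense allotment: 7 base + 1 × 1 alternate = 8.
The People peremptories used: #22, #1, #12 — 3.
Defense peremptories used: #4, #20, #5, #19, #15, #14, #8, #10 — 8 (for-cause on #22, #24, #27 don't count).
Remaining: (10 − 3) + (8 − 8) = 7.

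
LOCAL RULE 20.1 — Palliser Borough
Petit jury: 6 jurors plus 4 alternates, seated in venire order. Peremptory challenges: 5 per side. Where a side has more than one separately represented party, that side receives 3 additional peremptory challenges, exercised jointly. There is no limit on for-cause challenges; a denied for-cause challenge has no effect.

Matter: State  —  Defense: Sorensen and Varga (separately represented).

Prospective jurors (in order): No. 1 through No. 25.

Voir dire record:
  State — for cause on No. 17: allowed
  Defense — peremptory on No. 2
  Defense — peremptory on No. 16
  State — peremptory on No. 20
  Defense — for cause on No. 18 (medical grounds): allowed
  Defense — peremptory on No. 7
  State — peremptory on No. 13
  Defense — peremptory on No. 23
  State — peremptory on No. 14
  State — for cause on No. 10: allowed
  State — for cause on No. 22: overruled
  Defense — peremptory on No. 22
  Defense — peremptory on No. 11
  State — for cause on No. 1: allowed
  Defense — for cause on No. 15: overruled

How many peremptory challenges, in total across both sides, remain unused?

4

State allotment: 5. Defense allotment: 5 base + 3 multi-party = 8.
State peremptories used: #20, #13, #14 — 3 (for-cause on #17, #10, #22, #1 don't count).
Defense peremptories used: #2, #16, #7, #23, #22, #11 — 6 (for-cause on #18, #15 don't count).
Remaining: (5 − 3) + (8 − 6) = 4.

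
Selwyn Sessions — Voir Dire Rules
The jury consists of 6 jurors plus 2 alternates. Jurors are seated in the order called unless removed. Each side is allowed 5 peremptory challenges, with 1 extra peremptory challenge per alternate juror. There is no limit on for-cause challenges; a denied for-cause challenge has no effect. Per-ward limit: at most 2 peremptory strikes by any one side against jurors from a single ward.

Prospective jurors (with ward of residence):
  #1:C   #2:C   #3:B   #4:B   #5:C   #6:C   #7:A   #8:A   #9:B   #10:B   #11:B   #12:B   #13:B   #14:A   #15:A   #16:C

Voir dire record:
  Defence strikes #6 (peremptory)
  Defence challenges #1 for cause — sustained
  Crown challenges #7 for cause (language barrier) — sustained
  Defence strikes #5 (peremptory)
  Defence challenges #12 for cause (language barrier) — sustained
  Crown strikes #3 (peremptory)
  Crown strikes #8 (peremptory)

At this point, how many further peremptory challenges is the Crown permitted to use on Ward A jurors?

Crown peremptories so far: #3, #8 — 2 of 7 used, 5 left overall.
Against Ward A: #8 — 1 used; per-ward cap 2 leaves 1.
Binding limit: min(5, 1) = 1.

1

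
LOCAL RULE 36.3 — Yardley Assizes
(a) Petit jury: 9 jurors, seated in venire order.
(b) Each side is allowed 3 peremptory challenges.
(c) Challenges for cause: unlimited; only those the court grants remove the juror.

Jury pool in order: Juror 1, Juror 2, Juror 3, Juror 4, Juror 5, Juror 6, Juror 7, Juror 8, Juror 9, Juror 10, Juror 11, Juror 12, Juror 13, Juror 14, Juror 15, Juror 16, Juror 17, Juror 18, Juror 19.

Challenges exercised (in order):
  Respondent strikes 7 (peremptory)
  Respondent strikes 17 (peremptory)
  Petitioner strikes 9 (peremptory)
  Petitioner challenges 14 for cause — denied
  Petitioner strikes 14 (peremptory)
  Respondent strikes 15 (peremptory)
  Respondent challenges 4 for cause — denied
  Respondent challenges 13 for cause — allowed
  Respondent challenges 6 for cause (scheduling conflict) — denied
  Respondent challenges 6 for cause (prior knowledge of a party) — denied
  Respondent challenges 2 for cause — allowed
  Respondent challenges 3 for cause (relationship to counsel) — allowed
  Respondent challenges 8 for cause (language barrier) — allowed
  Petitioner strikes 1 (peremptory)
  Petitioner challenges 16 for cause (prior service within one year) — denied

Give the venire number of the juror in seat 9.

19

Removed: #1, #2, #3, #7, #8, #9, #13, #14, #15, #17. (#4, #6, #16 stay — for-cause denied.)
Seating in order: seats 1–9 → #4, #5, #6, #10, #11, #12, #16, #18, #19.
So seat 9 is #19.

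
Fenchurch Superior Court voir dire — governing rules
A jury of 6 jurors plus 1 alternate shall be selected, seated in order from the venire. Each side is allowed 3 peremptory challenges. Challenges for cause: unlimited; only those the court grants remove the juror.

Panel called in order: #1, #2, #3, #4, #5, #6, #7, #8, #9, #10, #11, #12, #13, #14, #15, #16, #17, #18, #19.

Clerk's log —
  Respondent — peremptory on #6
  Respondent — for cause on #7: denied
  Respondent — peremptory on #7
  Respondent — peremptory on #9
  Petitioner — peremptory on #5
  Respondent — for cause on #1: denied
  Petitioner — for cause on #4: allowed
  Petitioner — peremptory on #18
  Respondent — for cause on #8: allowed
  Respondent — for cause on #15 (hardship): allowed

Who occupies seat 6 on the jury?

Removed: #4, #5, #6, #7, #8, #9, #15, #18. (#1 stays — for-cause denied.)
Seating in order: seats 1–6 → #1, #2, #3, #10, #11, #12; alternates → #13.
So seat 6 is #12.

12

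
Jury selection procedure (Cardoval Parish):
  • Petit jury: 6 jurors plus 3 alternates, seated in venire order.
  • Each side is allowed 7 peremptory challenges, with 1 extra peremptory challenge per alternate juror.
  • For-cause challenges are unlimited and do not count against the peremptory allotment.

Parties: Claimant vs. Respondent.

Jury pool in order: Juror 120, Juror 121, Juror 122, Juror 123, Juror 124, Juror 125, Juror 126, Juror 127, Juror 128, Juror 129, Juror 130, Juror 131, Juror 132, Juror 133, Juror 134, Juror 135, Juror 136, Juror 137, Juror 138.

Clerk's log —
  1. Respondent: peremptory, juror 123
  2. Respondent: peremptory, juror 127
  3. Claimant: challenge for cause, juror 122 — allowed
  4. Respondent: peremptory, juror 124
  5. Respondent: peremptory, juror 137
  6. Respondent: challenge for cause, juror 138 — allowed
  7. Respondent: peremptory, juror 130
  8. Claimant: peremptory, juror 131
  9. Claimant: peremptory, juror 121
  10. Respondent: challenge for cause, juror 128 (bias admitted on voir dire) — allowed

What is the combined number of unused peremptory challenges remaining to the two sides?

13

Claimant allotment: 7 base + 1 × 3 alternates = 10. Respondent allotment: 7 base + 1 × 3 alternates = 10.
Claimant peremptories used: #131, #121 — 2 (the for-cause on #122 doesn't count).
Respondent peremptories used: #123, #127, #124, #137, #130 — 5 (for-cause on #138, #128 don't count).
Remaining: (10 − 2) + (10 − 5) = 13.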